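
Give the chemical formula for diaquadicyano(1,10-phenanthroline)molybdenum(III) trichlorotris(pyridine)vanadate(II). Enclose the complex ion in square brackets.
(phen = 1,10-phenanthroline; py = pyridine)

[Mo(CN)2(H2O)2(phen)][VCl3(py)3]

Cation [Mo…]: ligand charges -2, Mo(III) ⇒ ion charge 1+.
Anion [V…]: ligand charges -3, V(II) ⇒ ion charge 1−.
One 1+ cation balances one 1− anion.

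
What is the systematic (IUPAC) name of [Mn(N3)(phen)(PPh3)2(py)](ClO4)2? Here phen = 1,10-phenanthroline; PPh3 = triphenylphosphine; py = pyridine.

The 2 perchlorate counter-ions carry a total charge of -2, so each complex ion is 2+.
Ligand charges: 1×azido (-1 each), 1×1,10-phenanthroline (neutral), 2×triphenylphosphine (neutral), 1×pyridine (neutral); total -1. So Mn + (-1) = 2+, giving Mn = +3.
Ligands are named alphabetically: azido before phenanthroline before pyridine before triphenylphosphine.

azido(1,10-phenanthroline)(pyridine)bis(triphenylphosphine)manganese(III) perchlorate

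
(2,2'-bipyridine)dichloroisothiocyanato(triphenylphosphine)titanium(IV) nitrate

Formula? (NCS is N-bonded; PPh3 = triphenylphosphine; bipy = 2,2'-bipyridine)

Ligands: 1 isothiocyanato (NCS, -1), 1 triphenylphosphine (PPh3, neutral), 2 chloro (Cl, -1), 1 2,2'-bipyridine (bipy, neutral). Ligand charge sum = -3.
With Ti in oxidation state +4, the complex ion is [Ti...]^1+.
Charge balance with nitrate (-1) requires 1 complex ion per 1 nitrate.

[Ti(bipy)Cl2(NCS)(PPh3)]NO3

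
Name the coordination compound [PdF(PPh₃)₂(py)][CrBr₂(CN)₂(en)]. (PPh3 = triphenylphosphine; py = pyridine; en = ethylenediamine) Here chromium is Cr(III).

Cr is given as +3; the anion's ligand charges sum to -4, so the complex anion is 1−.
A 1:1 salt means the cation carries the equal and opposite charge, 1+.
Cation: ligand charges sum to -1; for the ion to be 1+, Pd = +2.

fluoro(pyridine)bis(triphenylphosphine)palladium(II) dibromodicyano(ethylenediamine)chromate(III)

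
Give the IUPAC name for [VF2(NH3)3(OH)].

triamminedifluorohydroxovanadium(III)

There is no counter-ion, so the complex is neutral overall.
Ligand charges: 2×fluoro (-1 each), 1×hydroxo (-1 each), 3×ammine (neutral); total -3. So V + (-3) = 0, giving V = +3.
Ligands are named alphabetically: ammine before fluoro before hydroxo.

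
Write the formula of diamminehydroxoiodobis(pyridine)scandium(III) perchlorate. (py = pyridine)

Ligands: 1 iodo (I, -1), 2 ammine (NH3, neutral), 2 pyridine (py, neutral), 1 hydroxo (OH, -1). Ligand charge sum = -2.
With Sc in oxidation state +3, the complex ion is [Sc...]^1+.
Charge balance with perchlorate (-1) requires 1 complex ion per 1 perchlorate.

[ScI(NH3)2(OH)(py)2]ClO4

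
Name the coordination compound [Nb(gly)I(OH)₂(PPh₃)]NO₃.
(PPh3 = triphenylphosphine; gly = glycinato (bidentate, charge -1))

(glycinato)dihydroxoiodo(triphenylphosphine)niobium(V) nitrate

The 1 nitrate counter-ion carries a total charge of -1, so each complex ion is 1+.
Ligand charges: 1×iodo (-1 each), 1×triphenylphosphine (neutral), 1×glycinato (-1 each), 2×hydroxo (-1 each); total -4. So Nb + (-4) = 1+, giving Nb = +5.
Ligands are named alphabetically: glycinato before hydroxo before iodo before triphenylphosphine.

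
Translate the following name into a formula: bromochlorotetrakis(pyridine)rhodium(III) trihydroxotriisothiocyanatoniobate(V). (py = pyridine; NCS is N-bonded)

Cation [Rh…]: ligand charges -2, Rh(III) ⇒ ion charge 1+.
Anion [Nb…]: ligand charges -6, Nb(V) ⇒ ion charge 1−.
One 1+ cation balances one 1− anion.

[RhBrCl(py)4][Nb(NCS)3(OH)3]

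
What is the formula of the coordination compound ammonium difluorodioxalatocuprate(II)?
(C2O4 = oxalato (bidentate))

(NH4)4[Cu(C2O4)2F2]

Ligands: 2 fluoro (F, -1), 2 oxalato (C2O4, -2). Ligand charge sum = -6.
With Cu in oxidation state +2, the complex ion is [Cu...]^4−.
Charge balance with ammonium (+1) requires 1 complex ion per 4 ammonium.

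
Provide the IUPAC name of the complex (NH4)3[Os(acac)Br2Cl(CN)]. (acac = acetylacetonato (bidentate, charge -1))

ammonium (acetylacetonato)dibromochlorocyanoosmate(II)

The 3 ammonium counter-ions carry a total charge of +3, so each complex ion is 3−.
Ligand charges: 2×bromo (-1 each), 1×acetylacetonato (-1 each), 1×cyano (-1 each), 1×chloro (-1 each); total -5. So Os + (-5) = 3−, giving Os = +2.
The complex ion is anionic, so osmium takes the -ate form osmate(II).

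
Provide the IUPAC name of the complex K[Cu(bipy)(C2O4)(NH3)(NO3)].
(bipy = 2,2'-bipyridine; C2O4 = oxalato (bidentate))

The 1 potassium counter-ion carries a total charge of +1, so each complex ion is 1−.
Ligand charges: 1×2,2'-bipyridine (neutral), 1×ammine (neutral), 1×oxalato (-2 each), 1×nitrato (-1 each); total -3. So Cu + (-3) = 1−, giving Cu = +2.
Ligands are named alphabetically: ammine before bipyridine before nitrato before oxalato.
The complex ion is anionic, so copper takes the -ate form cuprate(II).

potassium ammine(2,2'-bipyridine)nitratooxalatocuprate(II)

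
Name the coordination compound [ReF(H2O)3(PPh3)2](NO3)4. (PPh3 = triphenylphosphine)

triaquafluorobis(triphenylphosphine)rhenium(V) nitrate

The 4 nitrate counter-ions carry a total charge of -4, so each complex ion is 4+.
Ligand charges: 2×triphenylphosphine (neutral), 3×aqua (neutral), 1×fluoro (-1 each); total -1. So Re + (-1) = 4+, giving Re = +5.
Ligands are named alphabetically: aqua before fluoro before triphenylphosphine.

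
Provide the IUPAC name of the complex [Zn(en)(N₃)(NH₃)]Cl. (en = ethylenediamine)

ammineazido(ethylenediamine)zinc(II) chloride

The 1 chloride counter-ion carries a total charge of -1, so each complex ion is 1+.
Ligand charges: 1×ammine (neutral), 1×azido (-1 each), 1×ethylenediamine (neutral); total -1. So Zn + (-1) = 1+, giving Zn = +2.
Ligands are named alphabetically: ammine before azido before ethylenediamine.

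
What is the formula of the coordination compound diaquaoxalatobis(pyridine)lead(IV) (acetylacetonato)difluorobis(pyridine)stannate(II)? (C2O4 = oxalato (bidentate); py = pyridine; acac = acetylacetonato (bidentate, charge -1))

Cation [Pb…]: ligand charges -2, Pb(IV) ⇒ ion charge 2+.
Anion [Sn…]: ligand charges -3, Sn(II) ⇒ ion charge 1−.
One 2+ cation requires 2 of the 1− anion.

[Pb(C2O4)(H2O)2(py)2][Sn(acac)F2(py)2]2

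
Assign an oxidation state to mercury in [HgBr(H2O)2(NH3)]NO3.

1 nitrate outside the brackets (-1 each) → the complex ion is 1+.
Ligand charges: 2×H2O neutral; 1×Br = -1; 1×NH3 neutral; sum -1.
Hg + (-1) = 1+ ⇒ Hg is +2.

+2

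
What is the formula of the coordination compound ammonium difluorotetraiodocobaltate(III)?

Ligands: 4 iodo (I, -1), 2 fluoro (F, -1). Ligand charge sum = -6.
With Co in oxidation state +3, the complex ion is [Co...]^3−.
Charge balance with ammonium (+1) requires 1 complex ion per 3 ammonium.

(NH4)3[CoF2I4]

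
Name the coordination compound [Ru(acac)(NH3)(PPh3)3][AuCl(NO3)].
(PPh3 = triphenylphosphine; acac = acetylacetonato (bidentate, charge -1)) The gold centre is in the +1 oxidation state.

Both ions are complex: the cation is named first with the plain metal name, the anion second with the -ate form; each ion's ligands are alphabetised independently.
Au is given as +1; the anion's ligand charges sum to -2, so the complex anion is 1−.
A 1:1 salt means the cation carries the equal and opposite charge, 1+.
Cation: ligand charges sum to -1; for the ion to be 1+, Ru = +2.

(acetylacetonato)amminetris(triphenylphosphine)ruthenium(II) chloronitratoaurate(I)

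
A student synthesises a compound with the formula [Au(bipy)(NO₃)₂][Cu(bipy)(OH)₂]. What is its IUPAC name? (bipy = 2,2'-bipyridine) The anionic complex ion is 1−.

(2,2'-bipyridine)dinitratogold(III) (2,2'-bipyridine)dihydroxocuprate(I)

Both ions are complex: the cation is named first with the plain metal name, the anion second with the -ate form; each ion's ligands are alphabetised independently.
The complex anion is given as 1−; its ligand charges sum to -2, so Cu = +1.
A 1:1 salt means the cation carries the equal and opposite charge, 1+.
Cation: ligand charges sum to -2; for the ion to be 1+, Au = +3.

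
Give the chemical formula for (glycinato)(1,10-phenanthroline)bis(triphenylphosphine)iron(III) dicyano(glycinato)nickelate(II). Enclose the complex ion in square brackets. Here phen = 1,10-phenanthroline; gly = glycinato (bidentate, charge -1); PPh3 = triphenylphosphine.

[Fe(gly)(phen)(PPh3)2][Ni(CN)2(gly)]2

Cation [Fe…]: ligand charges -1, Fe(III) ⇒ ion charge 2+.
Anion [Ni…]: ligand charges -3, Ni(II) ⇒ ion charge 1−.
One 2+ cation requires 2 of the 1− anion.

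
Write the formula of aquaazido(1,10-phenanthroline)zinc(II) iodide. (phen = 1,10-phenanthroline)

Ligands: 1 1,10-phenanthroline (phen, neutral), 1 azido (N3, -1), 1 aqua (H2O, neutral). Ligand charge sum = -1.
Charge balance with iodide (-1) requires 1 complex ion per 1 iodide.

[Zn(H2O)(N3)(phen)]I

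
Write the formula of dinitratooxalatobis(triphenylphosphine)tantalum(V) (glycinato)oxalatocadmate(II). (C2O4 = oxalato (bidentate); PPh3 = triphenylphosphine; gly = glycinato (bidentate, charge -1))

[Ta(C2O4)(NO3)2(PPh3)2][Cd(C2O4)(gly)]

Cation [Ta…]: ligand charges -4, Ta(V) ⇒ ion charge 1+.
Anion [Cd…]: ligand charges -3, Cd(II) ⇒ ion charge 1−.
One 1+ cation balances one 1− anion.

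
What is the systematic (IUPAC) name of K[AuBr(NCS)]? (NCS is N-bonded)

The 1 potassium counter-ion carries a total charge of +1, so each complex ion is 1−.
Ligand charges: 1×isothiocyanato (-1 each), 1×bromo (-1 each); total -2. So Au + (-2) = 1−, giving Au = +1.
The complex ion is anionic, so gold takes the -ate form aurate(I).

potassium bromoisothiocyanatoaurate(I)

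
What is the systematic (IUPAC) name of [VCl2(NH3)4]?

There is no counter-ion, so the complex is neutral overall.
Ligand charges: 4×ammine (neutral), 2×chloro (-1 each); total -2. So V + (-2) = 0, giving V = +2.
Ligands are named alphabetically: ammine before chloro.

tetraamminedichlorovanadium(II)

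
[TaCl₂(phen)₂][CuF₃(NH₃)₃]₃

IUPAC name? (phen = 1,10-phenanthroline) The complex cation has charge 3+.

Both ions are complex: the cation is named first with the plain metal name, the anion second with the -ate form; each ion's ligands are alphabetised independently.
The complex cation is given as 3+; its ligand charges sum to -2, so Ta = +5.
With 3 anions per cation, each anion must be 3/3 = 1−.
Anion: ligand charges sum to -3; for the ion to be 1−, Cu = +2.

dichlorobis(1,10-phenanthroline)tantalum(V) triamminetrifluorocuprate(II)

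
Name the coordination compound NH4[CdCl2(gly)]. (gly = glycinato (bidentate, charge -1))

ammonium dichloro(glycinato)cadmate(II)

The 1 ammonium counter-ion carries a total charge of +1, so each complex ion is 1−.
Ligand charges: 1×glycinato (-1 each), 2×chloro (-1 each); total -3. So Cd + (-3) = 1−, giving Cd = +2.
Ligands are named alphabetically: chloro before glycinato.
The complex ion is anionic, so cadmium takes the -ate form cadmate(II).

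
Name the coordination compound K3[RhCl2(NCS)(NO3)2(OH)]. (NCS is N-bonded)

potassium dichlorohydroxoisothiocyanatodinitratorhodate(III)

The 3 potassium counter-ions carry a total charge of +3, so each complex ion is 3−.
Ligand charges: 1×hydroxo (-1 each), 2×nitrato (-1 each), 2×chloro (-1 each), 1×isothiocyanato (-1 each); total -6. So Rh + (-6) = 3−, giving Rh = +3.
Ligands are named alphabetically: chloro before hydroxo before isothiocyanato before nitrato.
The complex ion is anionic, so rhodium takes the -ate form rhodate(III).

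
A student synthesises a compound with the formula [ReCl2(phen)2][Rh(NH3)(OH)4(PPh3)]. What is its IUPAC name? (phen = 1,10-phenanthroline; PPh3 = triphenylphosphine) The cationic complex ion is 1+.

Both ions are complex: the cation is named first with the plain metal name, the anion second with the -ate form; each ion's ligands are alphabetised independently.
The complex cation is given as 1+; its ligand charges sum to -2, so Re = +3.
A 1:1 salt means the anion carries the equal and opposite charge, 1−.
Anion: ligand charges sum to -4; for the ion to be 1−, Rh = +3.

dichlorobis(1,10-phenanthroline)rhenium(III) amminetetrahydroxo(triphenylphosphine)rhodate(III)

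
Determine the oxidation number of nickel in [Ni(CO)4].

0

No counter-ion: the bracketed complex is neutral.
Ligand charges: 4×CO neutral; sum 0.
Ni + (0) = 0 ⇒ Ni is 0.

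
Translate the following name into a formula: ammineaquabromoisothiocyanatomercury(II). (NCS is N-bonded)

Ligands: 1 isothiocyanato (NCS, -1), 1 aqua (H2O, neutral), 1 ammine (NH3, neutral), 1 bromo (Br, -1). Ligand charge sum = -2.
With Hg in oxidation state +2, the complex ion is [Hg...].

[HgBr(H2O)(NCS)(NH3)]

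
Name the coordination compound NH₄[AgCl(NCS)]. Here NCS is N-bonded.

ammonium chloroisothiocyanatoargentate(I)

The 1 ammonium counter-ion carries a total charge of +1, so each complex ion is 1−.
Ligand charges: 1×isothiocyanato (-1 each), 1×chloro (-1 each); total -2. So Ag + (-2) = 1−, giving Ag = +1.
Ligands are named alphabetically: chloro before isothiocyanato.
The complex ion is anionic, so silver takes the -ate form argentate(I).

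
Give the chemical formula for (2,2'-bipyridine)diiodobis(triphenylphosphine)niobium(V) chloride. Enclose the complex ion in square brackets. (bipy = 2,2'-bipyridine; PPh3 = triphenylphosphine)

Ligands: 2 iodo (I, -1), 1 2,2'-bipyridine (bipy, neutral), 2 triphenylphosphine (PPh3, neutral). Ligand charge sum = -2.
Charge balance with chloride (-1) requires 1 complex ion per 3 chloride.

[Nb(bipy)I2(PPh3)2]Cl3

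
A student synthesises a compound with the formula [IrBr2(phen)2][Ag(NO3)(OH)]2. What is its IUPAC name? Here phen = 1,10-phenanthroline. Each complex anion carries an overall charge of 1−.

Both ions are complex: the cation is named first with the plain metal name, the anion second with the -ate form; each ion's ligands are alphabetised independently.
The complex anion is given as 1−; its ligand charges sum to -2, so Ag = +1.
With 2 anions per cation, the cation must be 2×1 = 2+.
Cation: ligand charges sum to -2; for the ion to be 2+, Ir = +4.

dibromobis(1,10-phenanthroline)iridium(IV) hydroxonitratoargentate(I)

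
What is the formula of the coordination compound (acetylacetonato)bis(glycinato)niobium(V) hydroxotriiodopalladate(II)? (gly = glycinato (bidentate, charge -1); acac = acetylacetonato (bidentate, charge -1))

Cation [Nb…]: ligand charges -3, Nb(V) ⇒ ion charge 2+.
Anion [Pd…]: ligand charges -4, Pd(II) ⇒ ion charge 2−.
One 2+ cation balances one 2− anion.

[Nb(acac)(gly)2][PdI3(OH)]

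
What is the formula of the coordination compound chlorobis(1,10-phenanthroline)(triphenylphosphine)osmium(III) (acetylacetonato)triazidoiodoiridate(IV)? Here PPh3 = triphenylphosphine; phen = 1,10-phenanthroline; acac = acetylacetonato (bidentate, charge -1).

Cation [Os…]: ligand charges -1, Os(III) ⇒ ion charge 2+.
Anion [Ir…]: ligand charges -5, Ir(IV) ⇒ ion charge 1−.

[OsCl(phen)2(PPh3)][Ir(acac)I(N3)3]2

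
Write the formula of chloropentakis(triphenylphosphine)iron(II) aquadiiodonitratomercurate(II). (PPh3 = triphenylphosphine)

Cation [Fe…]: ligand charges -1, Fe(II) ⇒ ion charge 1+.
Anion [Hg…]: ligand charges -3, Hg(II) ⇒ ion charge 1−.

[FeCl(PPh3)5][Hg(H2O)I2(NO3)]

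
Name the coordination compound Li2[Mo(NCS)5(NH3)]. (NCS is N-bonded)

lithium amminepentaisothiocyanatomolybdate(III)

The 2 lithium counter-ions carry a total charge of +2, so each complex ion is 2−.
Ligand charges: 1×ammine (neutral), 5×isothiocyanato (-1 each); total -5. So Mo + (-5) = 2−, giving Mo = +3.
The complex ion is anionic, so molybdenum takes the -ate form molybdate(III).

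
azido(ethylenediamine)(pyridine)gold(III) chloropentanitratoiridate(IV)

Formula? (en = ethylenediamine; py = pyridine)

Cation [Au…]: ligand charges -1, Au(III) ⇒ ion charge 2+.
Anion [Ir…]: ligand charges -6, Ir(IV) ⇒ ion charge 2−.

[Au(en)(N3)(py)][IrCl(NO3)5]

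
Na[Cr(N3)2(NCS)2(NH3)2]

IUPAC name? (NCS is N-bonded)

sodium diamminediazidodiisothiocyanatochromate(III)

The 1 sodium counter-ion carries a total charge of +1, so each complex ion is 1−.
Ligand charges: 2×ammine (neutral), 2×isothiocyanato (-1 each), 2×azido (-1 each); total -4. So Cr + (-4) = 1−, giving Cr = +3.
Ligands are named alphabetically: ammine before azido before isothiocyanato.
The complex ion is anionic, so chromium takes the -ate form chromate(III).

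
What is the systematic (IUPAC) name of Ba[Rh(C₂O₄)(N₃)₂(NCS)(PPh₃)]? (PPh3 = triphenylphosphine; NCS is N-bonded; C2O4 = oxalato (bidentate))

The 1 barium counter-ion carries a total charge of +2, so each complex ion is 2−.
Ligand charges: 1×triphenylphosphine (neutral), 2×azido (-1 each), 1×isothiocyanato (-1 each), 1×oxalato (-2 each); total -5. So Rh + (-5) = 2−, giving Rh = +3.
Ligands are named alphabetically: azido before isothiocyanato before oxalato before triphenylphosphine.
The complex ion is anionic, so rhodium takes the -ate form rhodate(III).

barium diazidoisothiocyanatooxalato(triphenylphosphine)rhodate(III)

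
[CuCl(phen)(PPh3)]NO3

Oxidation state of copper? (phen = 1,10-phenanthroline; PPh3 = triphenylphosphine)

1 nitrate outside the brackets (-1 each) → the complex ion is 1+.
Ligand charges: 1×phen neutral; 1×Cl = -1; 1×PPh3 neutral; sum -1.
Cu + (-1) = 1+ ⇒ Cu is +2.

+2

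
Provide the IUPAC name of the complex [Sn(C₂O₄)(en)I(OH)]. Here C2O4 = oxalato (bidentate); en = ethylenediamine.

There is no counter-ion, so the complex is neutral overall.
Ligand charges: 1×hydroxo (-1 each), 1×iodo (-1 each), 1×oxalato (-2 each), 1×ethylenediamine (neutral); total -4. So Sn + (-4) = 0, giving Sn = +4.
Ligands are named alphabetically: ethylenediamine before hydroxo before iodo before oxalato.

(ethylenediamine)hydroxoiodooxalatotin(IV)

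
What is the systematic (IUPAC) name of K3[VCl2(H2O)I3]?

potassium aquadichlorotriiodovanadate(II)

The 3 potassium counter-ions carry a total charge of +3, so each complex ion is 3−.
Ligand charges: 1×aqua (neutral), 3×iodo (-1 each), 2×chloro (-1 each); total -5. So V + (-5) = 3−, giving V = +2.
Ligands are named alphabetically: aqua before chloro before iodo.
The complex ion is anionic, so vanadium takes the -ate form vanadate(II).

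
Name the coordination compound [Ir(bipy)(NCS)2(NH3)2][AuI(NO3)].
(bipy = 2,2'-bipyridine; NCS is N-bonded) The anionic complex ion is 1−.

Both ions are complex: the cation is named first with the plain metal name, the anion second with the -ate form; each ion's ligands are alphabetised independently.
The complex anion is given as 1−; its ligand charges sum to -2, so Au = +1.
A 1:1 salt means the cation carries the equal and opposite charge, 1+.
Cation: ligand charges sum to -2; for the ion to be 1+, Ir = +3.

diammine(2,2'-bipyridine)diisothiocyanatoiridium(III) iodonitratoaurate(I)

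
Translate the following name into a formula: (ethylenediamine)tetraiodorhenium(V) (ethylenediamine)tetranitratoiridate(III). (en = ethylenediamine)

[Re(en)I4][Ir(en)(NO3)4]

Cation [Re…]: ligand charges -4, Re(V) ⇒ ion charge 1+.
Anion [Ir…]: ligand charges -4, Ir(III) ⇒ ion charge 1−.
One 1+ cation balances one 1− anion.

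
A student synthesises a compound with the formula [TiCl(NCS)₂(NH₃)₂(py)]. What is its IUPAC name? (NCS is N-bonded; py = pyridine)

diamminechlorodiisothiocyanato(pyridine)titanium(III)

There is no counter-ion, so the complex is neutral overall.
Ligand charges: 2×isothiocyanato (-1 each), 2×ammine (neutral), 1×chloro (-1 each), 1×pyridine (neutral); total -3. So Ti + (-3) = 0, giving Ti = +3.
Ligands are named alphabetically: ammine before chloro before isothiocyanato before pyridine.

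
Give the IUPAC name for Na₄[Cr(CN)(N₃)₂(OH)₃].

The 4 sodium counter-ions carry a total charge of +4, so each complex ion is 4−.
Ligand charges: 2×azido (-1 each), 1×cyano (-1 each), 3×hydroxo (-1 each); total -6. So Cr + (-6) = 4−, giving Cr = +2.
Ligands are named alphabetically: azido before cyano before hydroxo.
The complex ion is anionic, so chromium takes the -ate form chromate(II).

sodium diazidocyanotrihydroxochromate(II)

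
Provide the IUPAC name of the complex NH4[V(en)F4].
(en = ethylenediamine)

ammonium (ethylenediamine)tetrafluorovanadate(III)

The 1 ammonium counter-ion carries a total charge of +1, so each complex ion is 1−.
Ligand charges: 1×ethylenediamine (neutral), 4×fluoro (-1 each); total -4. So V + (-4) = 1−, giving V = +3.
Ligands are named alphabetically: ethylenediamine before fluoro.
The complex ion is anionic, so vanadium takes the -ate form vanadate(III).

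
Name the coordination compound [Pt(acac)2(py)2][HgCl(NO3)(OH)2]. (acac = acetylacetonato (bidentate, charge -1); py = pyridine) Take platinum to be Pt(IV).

bis(acetylacetonato)bis(pyridine)platinum(IV) chlorodihydroxonitratomercurate(II)

Pt is given as +4; the cation's ligand charges sum to -2, so the complex cation is 2+.
A 1:1 salt means the anion carries the equal and opposite charge, 2−.
Anion: ligand charges sum to -4; for the ion to be 2−, Hg = +2.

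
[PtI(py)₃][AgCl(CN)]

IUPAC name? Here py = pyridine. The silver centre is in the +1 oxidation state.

Ag is given as +1; the anion's ligand charges sum to -2, so the complex anion is 1−.
A 1:1 salt means the cation carries the equal and opposite charge, 1+.
Cation: ligand charges sum to -1; for the ion to be 1+, Pt = +2.

iodotris(pyridine)platinum(II) chlorocyanoargentate(I)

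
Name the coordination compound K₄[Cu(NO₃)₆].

potassium hexanitratocuprate(II)

The 4 potassium counter-ions carry a total charge of +4, so each complex ion is 4−.
Ligand charges: 6×nitrato (-1 each); total -6. So Cu + (-6) = 4−, giving Cu = +2.
The complex ion is anionic, so copper takes the -ate form cuprate(II).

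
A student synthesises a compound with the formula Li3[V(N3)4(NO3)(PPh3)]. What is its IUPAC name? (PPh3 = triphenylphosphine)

lithium tetraazidonitrato(triphenylphosphine)vanadate(II)

The 3 lithium counter-ions carry a total charge of +3, so each complex ion is 3−.
Ligand charges: 1×triphenylphosphine (neutral), 1×nitrato (-1 each), 4×azido (-1 each); total -5. So V + (-5) = 3−, giving V = +2.
The complex ion is anionic, so vanadium takes the -ate form vanadate(II).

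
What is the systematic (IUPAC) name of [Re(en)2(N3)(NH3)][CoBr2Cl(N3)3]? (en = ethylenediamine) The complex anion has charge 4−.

ammineazidobis(ethylenediamine)rhenium(V) triazidodibromochlorocobaltate(II)

Both ions are complex: the cation is named first with the plain metal name, the anion second with the -ate form; each ion's ligands are alphabetised independently.
The complex anion is given as 4−; its ligand charges sum to -6, so Co = +2.
A 1:1 salt means the cation carries the equal and opposite charge, 4+.
Cation: ligand charges sum to -1; for the ion to be 4+, Re = +5.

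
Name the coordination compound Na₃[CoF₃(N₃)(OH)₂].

sodium azidotrifluorodihydroxocobaltate(III)

The 3 sodium counter-ions carry a total charge of +3, so each complex ion is 3−.
Ligand charges: 2×hydroxo (-1 each), 3×fluoro (-1 each), 1×azido (-1 each); total -6. So Co + (-6) = 3−, giving Co = +3.
Ligands are named alphabetically: azido before fluoro before hydroxo.
The complex ion is anionic, so cobalt takes the -ate form cobaltate(III).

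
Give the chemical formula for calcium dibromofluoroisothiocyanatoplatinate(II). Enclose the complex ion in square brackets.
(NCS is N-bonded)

Ligands: 2 bromo (Br, -1), 1 isothiocyanato (NCS, -1), 1 fluoro (F, -1). Ligand charge sum = -4.
Charge balance with calcium (+2) requires 1 complex ion per 1 calcium.

Ca[PtBr2F(NCS)]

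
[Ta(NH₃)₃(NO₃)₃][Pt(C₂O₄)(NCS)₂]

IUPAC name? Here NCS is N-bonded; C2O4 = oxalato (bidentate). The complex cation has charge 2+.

Both ions are complex: the cation is named first with the plain metal name, the anion second with the -ate form; each ion's ligands are alphabetised independently.
The complex cation is given as 2+; its ligand charges sum to -3, so Ta = +5.
A 1:1 salt means the anion carries the equal and opposite charge, 2−.
Anion: ligand charges sum to -4; for the ion to be 2−, Pt = +2.

triamminetrinitratotantalum(V) diisothiocyanatooxalatoplatinate(II)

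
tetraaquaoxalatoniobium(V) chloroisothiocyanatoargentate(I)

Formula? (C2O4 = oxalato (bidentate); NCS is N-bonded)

[Nb(C2O4)(H2O)4][AgCl(NCS)]3

Cation [Nb…]: ligand charges -2, Nb(V) ⇒ ion charge 3+.
Anion [Ag…]: ligand charges -2, Ag(I) ⇒ ion charge 1−.
One 3+ cation requires 3 of the 1− anion.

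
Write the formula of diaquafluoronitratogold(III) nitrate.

[AuF(H2O)2(NO3)]NO3

Ligands: 2 aqua (H2O, neutral), 1 fluoro (F, -1), 1 nitrato (NO3, -1). Ligand charge sum = -2.
Charge balance with nitrate (-1) requires 1 complex ion per 1 nitrate.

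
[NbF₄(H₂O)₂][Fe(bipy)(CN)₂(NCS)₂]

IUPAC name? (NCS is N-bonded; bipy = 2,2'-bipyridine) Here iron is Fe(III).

Fe is given as +3; the anion's ligand charges sum to -4, so the complex anion is 1−.
A 1:1 salt means the cation carries the equal and opposite charge, 1+.
Cation: ligand charges sum to -4; for the ion to be 1+, Nb = +5.

diaquatetrafluoroniobium(V) (2,2'-bipyridine)dicyanodiisothiocyanatoferrate(III)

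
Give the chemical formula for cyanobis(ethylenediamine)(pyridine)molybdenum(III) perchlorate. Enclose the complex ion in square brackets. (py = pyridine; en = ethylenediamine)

[Mo(CN)(en)2(py)](ClO4)2

Ligands: 1 cyano (CN, -1), 1 pyridine (py, neutral), 2 ethylenediamine (en, neutral). Ligand charge sum = -1.
With Mo in oxidation state +3, the complex ion is [Mo...]^2+.
Charge balance with perchlorate (-1) requires 1 complex ion per 2 perchlorate.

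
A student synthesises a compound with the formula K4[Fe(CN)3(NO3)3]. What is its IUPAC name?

potassium tricyanotrinitratoferrate(II)

The 4 potassium counter-ions carry a total charge of +4, so each complex ion is 4−.
Ligand charges: 3×cyano (-1 each), 3×nitrato (-1 each); total -6. So Fe + (-6) = 4−, giving Fe = +2.
Ligands are named alphabetically: cyano before nitrato.
The complex ion is anionic, so iron takes the -ate form ferrate(II).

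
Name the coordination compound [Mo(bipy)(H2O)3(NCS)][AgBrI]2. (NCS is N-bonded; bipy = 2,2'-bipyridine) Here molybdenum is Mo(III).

triaqua(2,2'-bipyridine)isothiocyanatomolybdenum(III) bromoiodoargentate(I)

Both ions are complex: the cation is named first with the plain metal name, the anion second with the -ate form; each ion's ligands are alphabetised independently.
Mo is given as +3; the cation's ligand charges sum to -1, so the complex cation is 2+.
With 2 anions per cation, each anion must be 2/2 = 1−.
Anion: ligand charges sum to -2; for the ion to be 1−, Ag = +1.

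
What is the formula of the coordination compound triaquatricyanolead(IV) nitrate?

Ligands: 3 cyano (CN, -1), 3 aqua (H2O, neutral). Ligand charge sum = -3.
Charge balance with nitrate (-1) requires 1 complex ion per 1 nitrate.

[Pb(CN)3(H2O)3]NO3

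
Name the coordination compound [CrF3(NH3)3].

triamminetrifluorochromium(III)

There is no counter-ion, so the complex is neutral overall.
Ligand charges: 3×fluoro (-1 each), 3×ammine (neutral); total -3. So Cr + (-3) = 0, giving Cr = +3.
Ligands are named alphabetically: ammine before fluoro.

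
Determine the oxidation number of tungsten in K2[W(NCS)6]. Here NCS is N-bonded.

2 potassium outside the brackets (+1 each) → the complex ion is 2−.
Ligand charges: 6×NCS = -6; sum -6.
W + (-6) = 2− ⇒ W is +4.

+4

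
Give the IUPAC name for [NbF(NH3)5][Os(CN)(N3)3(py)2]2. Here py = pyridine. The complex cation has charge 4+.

pentaamminefluoroniobium(V) triazidocyanobis(pyridine)osmate(II)

Both ions are complex: the cation is named first with the plain metal name, the anion second with the -ate form; each ion's ligands are alphabetised independently.
The complex cation is given as 4+; its ligand charges sum to -1, so Nb = +5.
With 2 anions per cation, each anion must be 4/2 = 2−.
Anion: ligand charges sum to -4; for the ion to be 2−, Os = +2.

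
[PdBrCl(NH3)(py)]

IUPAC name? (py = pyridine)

There is no counter-ion, so the complex is neutral overall.
Ligand charges: 1×bromo (-1 each), 1×pyridine (neutral), 1×ammine (neutral), 1×chloro (-1 each); total -2. So Pd + (-2) = 0, giving Pd = +2.
Ligands are named alphabetically: ammine before bromo before chloro before pyridine.

amminebromochloro(pyridine)palladium(II)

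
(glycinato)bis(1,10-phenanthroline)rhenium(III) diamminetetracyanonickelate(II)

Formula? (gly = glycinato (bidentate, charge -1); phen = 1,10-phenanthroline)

[Re(gly)(phen)2][Ni(CN)4(NH3)2]

Cation [Re…]: ligand charges -1, Re(III) ⇒ ion charge 2+.
Anion [Ni…]: ligand charges -4, Ni(II) ⇒ ion charge 2−.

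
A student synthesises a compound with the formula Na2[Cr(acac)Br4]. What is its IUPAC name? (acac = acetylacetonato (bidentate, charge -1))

The 2 sodium counter-ions carry a total charge of +2, so each complex ion is 2−.
Ligand charges: 1×acetylacetonato (-1 each), 4×bromo (-1 each); total -5. So Cr + (-5) = 2−, giving Cr = +3.
Ligands are named alphabetically: acetylacetonato before bromo.
The complex ion is anionic, so chromium takes the -ate form chromate(III).

sodium (acetylacetonato)tetrabromochromate(III)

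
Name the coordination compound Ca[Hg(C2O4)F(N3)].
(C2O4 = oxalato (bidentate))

calcium azidofluorooxalatomercurate(II)

The 1 calcium counter-ion carries a total charge of +2, so each complex ion is 2−.
Ligand charges: 1×azido (-1 each), 1×oxalato (-2 each), 1×fluoro (-1 each); total -4. So Hg + (-4) = 2−, giving Hg = +2.
Ligands are named alphabetically: azido before fluoro before oxalato.
The complex ion is anionic, so mercury takes the -ate form mercurate(II).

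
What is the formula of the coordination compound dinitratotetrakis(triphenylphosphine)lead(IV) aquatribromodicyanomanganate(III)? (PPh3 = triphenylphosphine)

[Pb(NO3)2(PPh3)4][MnBr3(CN)2(H2O)]

Cation [Pb…]: ligand charges -2, Pb(IV) ⇒ ion charge 2+.
Anion [Mn…]: ligand charges -5, Mn(III) ⇒ ion charge 2−.
One 2+ cation balances one 2− anion.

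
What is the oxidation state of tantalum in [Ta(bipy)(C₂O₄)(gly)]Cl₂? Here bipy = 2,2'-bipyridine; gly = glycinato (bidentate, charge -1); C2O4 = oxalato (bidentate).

+5

2 chloride outside the brackets (-1 each) → the complex ion is 2+.
Ligand charges: 1×bipy neutral; 1×gly = -1; 1×C2O4 = -2; sum -3.
Ta + (-3) = 2+ ⇒ Ta is +5.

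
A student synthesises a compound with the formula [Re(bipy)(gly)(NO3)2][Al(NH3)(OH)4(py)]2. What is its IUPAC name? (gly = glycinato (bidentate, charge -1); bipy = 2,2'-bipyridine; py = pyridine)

Both ions are complex: the cation is named first with the plain metal name, the anion second with the -ate form; each ion's ligands are alphabetised independently.
Aluminium is always +3 in its complexes; the anion's ligand charges sum to -4, so the complex anion is 1−.
With 2 anions per cation, the cation must be 2×1 = 2+.
Cation: ligand charges sum to -3; for the ion to be 2+, Re = +5.

(2,2'-bipyridine)(glycinato)dinitratorhenium(V) amminetetrahydroxo(pyridine)aluminate(III)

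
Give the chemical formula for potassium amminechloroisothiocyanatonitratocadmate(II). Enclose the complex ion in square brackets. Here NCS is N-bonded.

K[CdCl(NCS)(NH3)(NO3)]

Ligands: 1 nitrato (NO3, -1), 1 chloro (Cl, -1), 1 ammine (NH3, neutral), 1 isothiocyanato (NCS, -1). Ligand charge sum = -3.
Charge balance with potassium (+1) requires 1 complex ion per 1 potassium.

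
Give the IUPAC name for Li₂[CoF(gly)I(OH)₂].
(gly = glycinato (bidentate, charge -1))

The 2 lithium counter-ions carry a total charge of +2, so each complex ion is 2−.
Ligand charges: 1×glycinato (-1 each), 1×iodo (-1 each), 1×fluoro (-1 each), 2×hydroxo (-1 each); total -5. So Co + (-5) = 2−, giving Co = +3.
The complex ion is anionic, so cobalt takes the -ate form cobaltate(III).

lithium fluoro(glycinato)dihydroxoiodocobaltate(III)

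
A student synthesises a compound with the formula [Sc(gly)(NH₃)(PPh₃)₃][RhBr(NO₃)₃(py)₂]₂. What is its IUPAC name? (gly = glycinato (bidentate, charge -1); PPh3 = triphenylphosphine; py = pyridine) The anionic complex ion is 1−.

Both ions are complex: the cation is named first with the plain metal name, the anion second with the -ate form; each ion's ligands are alphabetised independently.
The complex anion is given as 1−; its ligand charges sum to -4, so Rh = +3.
With 2 anions per cation, the cation must be 2×1 = 2+.
Cation: ligand charges sum to -1; for the ion to be 2+, Sc = +3.

ammine(glycinato)tris(triphenylphosphine)scandium(III) bromotrinitratobis(pyridine)rhodate(III)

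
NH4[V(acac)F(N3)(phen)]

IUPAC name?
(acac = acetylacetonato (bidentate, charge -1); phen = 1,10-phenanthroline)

The 1 ammonium counter-ion carries a total charge of +1, so each complex ion is 1−.
Ligand charges: 1×acetylacetonato (-1 each), 1×fluoro (-1 each), 1×azido (-1 each), 1×1,10-phenanthroline (neutral); total -3. So V + (-3) = 1−, giving V = +2.
Ligands are named alphabetically: acetylacetonato before azido before fluoro before phenanthroline.
The complex ion is anionic, so vanadium takes the -ate form vanadate(II).

ammonium (acetylacetonato)azidofluoro(1,10-phenanthroline)vanadate(II)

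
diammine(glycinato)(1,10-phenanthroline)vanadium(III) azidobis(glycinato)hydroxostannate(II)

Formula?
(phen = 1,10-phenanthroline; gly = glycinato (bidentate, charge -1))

[V(gly)(NH3)2(phen)][Sn(gly)2(N3)(OH)]

Cation [V…]: ligand charges -1, V(III) ⇒ ion charge 2+.
Anion [Sn…]: ligand charges -4, Sn(II) ⇒ ion charge 2−.
One 2+ cation balances one 2− anion.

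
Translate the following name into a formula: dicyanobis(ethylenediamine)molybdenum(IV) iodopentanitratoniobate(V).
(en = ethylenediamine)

Cation [Mo…]: ligand charges -2, Mo(IV) ⇒ ion charge 2+.
Anion [Nb…]: ligand charges -6, Nb(V) ⇒ ion charge 1−.
One 2+ cation requires 2 of the 1− anion.

[Mo(CN)2(en)2][NbI(NO3)5]2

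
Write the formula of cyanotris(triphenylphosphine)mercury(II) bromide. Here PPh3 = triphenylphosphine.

Ligands: 3 triphenylphosphine (PPh3, neutral), 1 cyano (CN, -1). Ligand charge sum = -1.
With Hg in oxidation state +2, the complex ion is [Hg...]^1+.
Charge balance with bromide (-1) requires 1 complex ion per 1 bromide.

[Hg(CN)(PPh3)3]Br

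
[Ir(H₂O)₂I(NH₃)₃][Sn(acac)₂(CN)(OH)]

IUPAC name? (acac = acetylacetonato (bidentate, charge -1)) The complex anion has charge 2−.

triamminediaquaiodoiridium(III) bis(acetylacetonato)cyanohydroxostannate(II)

The complex anion is given as 2−; its ligand charges sum to -4, so Sn = +2.
A 1:1 salt means the cation carries the equal and opposite charge, 2+.
Cation: ligand charges sum to -1; for the ion to be 2+, Ir = +3.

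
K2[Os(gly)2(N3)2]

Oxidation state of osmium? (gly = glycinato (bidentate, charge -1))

+2

2 potassium outside the brackets (+1 each) → the complex ion is 2−.
Ligand charges: 2×gly = -2; 2×N3 = -2; sum -4.
Os + (-4) = 2− ⇒ Os is +2.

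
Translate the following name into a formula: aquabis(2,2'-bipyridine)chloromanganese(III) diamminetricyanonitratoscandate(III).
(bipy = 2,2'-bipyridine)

[Mn(bipy)2Cl(H2O)][Sc(CN)3(NH3)2(NO3)]2

Cation [Mn…]: ligand charges -1, Mn(III) ⇒ ion charge 2+.
Anion [Sc…]: ligand charges -4, Sc(III) ⇒ ion charge 1−.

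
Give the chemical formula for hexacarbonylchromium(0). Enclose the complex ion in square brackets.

[Cr(CO)6]

Ligands: 6 carbonyl (CO, neutral). Ligand charge sum = 0.
With Cr in oxidation state 0, the complex ion is [Cr...].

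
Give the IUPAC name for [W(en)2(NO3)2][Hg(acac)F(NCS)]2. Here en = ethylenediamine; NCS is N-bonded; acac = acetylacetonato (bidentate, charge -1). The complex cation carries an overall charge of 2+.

bis(ethylenediamine)dinitratotungsten(IV) (acetylacetonato)fluoroisothiocyanatomercurate(II)

Both ions are complex: the cation is named first with the plain metal name, the anion second with the -ate form; each ion's ligands are alphabetised independently.
The complex cation is given as 2+; its ligand charges sum to -2, so W = +4.
With 2 anions per cation, each anion must be 2/2 = 1−.
Anion: ligand charges sum to -3; for the ion to be 1−, Hg = +2.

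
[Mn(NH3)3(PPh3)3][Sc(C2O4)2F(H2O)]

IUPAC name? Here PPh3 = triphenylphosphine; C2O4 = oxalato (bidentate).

triamminetris(triphenylphosphine)manganese(II) aquafluorodioxalatoscandate(III)

Scandium is always +3 in its complexes; the anion's ligand charges sum to -5, so the complex anion is 2−.
A 1:1 salt means the cation carries the equal and opposite charge, 2+.
Cation: ligand charges sum to 0; for the ion to be 2+, Mn = +2.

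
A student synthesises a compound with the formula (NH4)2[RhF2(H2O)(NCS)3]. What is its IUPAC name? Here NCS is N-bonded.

The 2 ammonium counter-ions carry a total charge of +2, so each complex ion is 2−.
Ligand charges: 1×aqua (neutral), 2×fluoro (-1 each), 3×isothiocyanato (-1 each); total -5. So Rh + (-5) = 2−, giving Rh = +3.
Ligands are named alphabetically: aqua before fluoro before isothiocyanato.
The complex ion is anionic, so rhodium takes the -ate form rhodate(III).

ammonium aquadifluorotriisothiocyanatorhodate(III)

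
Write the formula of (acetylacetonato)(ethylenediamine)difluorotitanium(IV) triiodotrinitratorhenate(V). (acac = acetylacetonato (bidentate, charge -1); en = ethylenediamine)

Cation [Ti…]: ligand charges -3, Ti(IV) ⇒ ion charge 1+.
Anion [Re…]: ligand charges -6, Re(V) ⇒ ion charge 1−.

[Ti(acac)(en)F2][ReI3(NO3)3]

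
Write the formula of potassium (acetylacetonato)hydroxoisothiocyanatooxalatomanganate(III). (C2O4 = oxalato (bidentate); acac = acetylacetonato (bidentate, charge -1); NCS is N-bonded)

K2[Mn(acac)(C2O4)(NCS)(OH)]

Ligands: 1 oxalato (C2O4, -2), 1 acetylacetonato (acac, -1), 1 isothiocyanato (NCS, -1), 1 hydroxo (OH, -1). Ligand charge sum = -5.
With Mn in oxidation state +3, the complex ion is [Mn...]^2−.
Charge balance with potassium (+1) requires 1 complex ion per 2 potassium.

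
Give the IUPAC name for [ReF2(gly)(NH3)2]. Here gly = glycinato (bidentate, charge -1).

diamminedifluoro(glycinato)rhenium(III)

There is no counter-ion, so the complex is neutral overall.
Ligand charges: 1×glycinato (-1 each), 2×ammine (neutral), 2×fluoro (-1 each); total -3. So Re + (-3) = 0, giving Re = +3.
Ligands are named alphabetically: ammine before fluoro before glycinato.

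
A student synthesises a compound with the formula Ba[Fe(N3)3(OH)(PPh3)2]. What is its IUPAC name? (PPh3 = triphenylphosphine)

The 1 barium counter-ion carries a total charge of +2, so each complex ion is 2−.
Ligand charges: 3×azido (-1 each), 1×hydroxo (-1 each), 2×triphenylphosphine (neutral); total -4. So Fe + (-4) = 2−, giving Fe = +2.
Ligands are named alphabetically: azido before hydroxo before triphenylphosphine.
The complex ion is anionic, so iron takes the -ate form ferrate(II).

barium triazidohydroxobis(triphenylphosphine)ferrate(II)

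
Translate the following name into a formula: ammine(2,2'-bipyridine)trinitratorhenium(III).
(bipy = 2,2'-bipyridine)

Ligands: 1 ammine (NH3, neutral), 3 nitrato (NO3, -1), 1 2,2'-bipyridine (bipy, neutral). Ligand charge sum = -3.
With Re in oxidation state +3, the complex ion is [Re...].

[Re(bipy)(NH3)(NO3)3]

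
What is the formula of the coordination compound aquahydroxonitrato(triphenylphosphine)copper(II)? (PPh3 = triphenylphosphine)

[Cu(H2O)(NO3)(OH)(PPh3)]

Ligands: 1 aqua (H2O, neutral), 1 nitrato (NO3, -1), 1 hydroxo (OH, -1), 1 triphenylphosphine (PPh3, neutral). Ligand charge sum = -2.
With Cu in oxidation state +2, the complex ion is [Cu...].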